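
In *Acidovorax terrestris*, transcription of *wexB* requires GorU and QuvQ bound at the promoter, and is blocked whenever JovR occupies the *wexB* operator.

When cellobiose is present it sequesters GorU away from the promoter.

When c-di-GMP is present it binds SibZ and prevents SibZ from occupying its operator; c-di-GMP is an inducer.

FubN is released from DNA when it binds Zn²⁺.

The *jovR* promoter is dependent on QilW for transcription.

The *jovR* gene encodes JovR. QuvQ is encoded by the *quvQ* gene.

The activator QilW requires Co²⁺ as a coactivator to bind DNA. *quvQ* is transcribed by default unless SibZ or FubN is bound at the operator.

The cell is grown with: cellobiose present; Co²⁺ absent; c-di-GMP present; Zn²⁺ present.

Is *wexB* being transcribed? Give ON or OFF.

OFF

Co²⁺ is absent, so QilW is inactive.
Required activator QilW is absent, so *jovR* is not transcribed.
So JovR is not produced.
Cellobiose is present, so GorU is inactive.
c-di-GMP is present, so SibZ is inactive.
Zn²⁺ is present, so FubN is inactive.
With no repressor bound, *quvQ* is transcribed.
So QuvQ is produced and active.
Required activator GorU is absent, so *wexB* is not transcribed.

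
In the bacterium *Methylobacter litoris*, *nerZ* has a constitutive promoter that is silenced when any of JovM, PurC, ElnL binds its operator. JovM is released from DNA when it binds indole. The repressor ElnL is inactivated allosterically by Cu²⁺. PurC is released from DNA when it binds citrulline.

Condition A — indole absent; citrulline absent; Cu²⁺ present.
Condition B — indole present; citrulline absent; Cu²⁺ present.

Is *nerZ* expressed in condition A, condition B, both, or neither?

neither

Condition A:
Indole is absent, so JovM is active.
Citrulline is absent, so PurC is active.
Cu²⁺ is present, so ElnL is inactive.
With repressor JovM bound, *nerZ* is not transcribed.
→ *nerZ* is OFF in A.
Condition B:
Indole is present, so JovM is inactive.
Citrulline is absent, so PurC is active.
Cu²⁺ is present, so ElnL is inactive.
With repressor PurC bound, *nerZ* is not transcribed.
→ *nerZ* is OFF in B.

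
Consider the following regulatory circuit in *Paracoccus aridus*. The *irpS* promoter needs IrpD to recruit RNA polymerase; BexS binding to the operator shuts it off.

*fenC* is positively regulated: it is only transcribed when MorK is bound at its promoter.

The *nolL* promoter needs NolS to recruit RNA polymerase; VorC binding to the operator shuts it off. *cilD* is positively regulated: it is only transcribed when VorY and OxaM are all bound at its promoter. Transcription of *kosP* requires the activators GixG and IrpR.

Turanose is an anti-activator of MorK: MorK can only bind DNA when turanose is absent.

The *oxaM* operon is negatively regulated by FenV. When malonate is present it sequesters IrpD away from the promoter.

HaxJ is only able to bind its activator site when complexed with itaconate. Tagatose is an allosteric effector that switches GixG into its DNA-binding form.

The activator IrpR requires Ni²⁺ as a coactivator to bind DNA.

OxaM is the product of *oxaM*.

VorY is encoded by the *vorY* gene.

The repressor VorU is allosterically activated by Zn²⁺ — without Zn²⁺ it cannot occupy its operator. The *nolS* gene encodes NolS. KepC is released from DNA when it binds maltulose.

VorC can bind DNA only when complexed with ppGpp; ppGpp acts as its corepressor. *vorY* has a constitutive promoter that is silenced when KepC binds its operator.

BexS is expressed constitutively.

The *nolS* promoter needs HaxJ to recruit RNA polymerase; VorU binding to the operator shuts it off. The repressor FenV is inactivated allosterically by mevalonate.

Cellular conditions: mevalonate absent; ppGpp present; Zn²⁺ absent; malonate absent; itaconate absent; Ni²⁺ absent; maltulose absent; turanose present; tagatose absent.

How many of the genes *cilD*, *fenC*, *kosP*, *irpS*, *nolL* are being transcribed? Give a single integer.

0

Maltulose is absent, so KepC is active.
With repressor KepC bound, *vorY* is not transcribed.
So VorY is not produced.
Mevalonate is absent, so FenV is active.
With repressor FenV bound, *oxaM* is not transcribed.
So OxaM is not produced.
Required activator VorY is absent, so *cilD* is not transcribed.
→ *cilD* is OFF.
Turanose is present, so MorK is inactive.
Required activator MorK is absent, so *fenC* is not transcribed.
→ *fenC* is OFF.
Tagatose is absent, so GixG is inactive.
Ni²⁺ is absent, so IrpR is inactive.
Required activator GixG is absent, so *kosP* is not transcribed.
→ *kosP* is OFF.
BexS is produced constitutively and is active.
Malonate is absent, so IrpD is active.
With repressor BexS bound, *irpS* is not transcribed.
→ *irpS* is OFF.
ppGpp is present, so VorC is active.
Zn²⁺ is absent, so VorU is inactive.
Itaconate is absent, so HaxJ is inactive.
Required activator HaxJ is absent, so *nolS* is not transcribed.
So NolS is not produced.
With repressor VorC bound, *nolL* is not transcribed.
→ *nolL* is OFF.
0 of the 5 genes are transcribed.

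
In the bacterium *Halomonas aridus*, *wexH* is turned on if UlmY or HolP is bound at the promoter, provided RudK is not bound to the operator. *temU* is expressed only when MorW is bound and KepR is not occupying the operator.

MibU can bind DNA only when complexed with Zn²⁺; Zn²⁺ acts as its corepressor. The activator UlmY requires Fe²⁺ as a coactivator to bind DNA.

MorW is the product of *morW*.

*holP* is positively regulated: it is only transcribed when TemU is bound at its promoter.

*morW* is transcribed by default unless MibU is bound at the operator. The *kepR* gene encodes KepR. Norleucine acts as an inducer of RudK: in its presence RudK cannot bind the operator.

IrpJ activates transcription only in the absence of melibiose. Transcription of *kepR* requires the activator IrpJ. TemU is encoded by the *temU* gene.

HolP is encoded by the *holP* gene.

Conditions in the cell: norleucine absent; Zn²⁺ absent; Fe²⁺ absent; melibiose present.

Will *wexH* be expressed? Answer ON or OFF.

Fe²⁺ is absent, so UlmY is inactive.
Norleucine is absent, so RudK is active.
Zn²⁺ is absent, so MibU is inactive.
With no repressor bound, *morW* is transcribed.
So MorW is produced and active.
Melibiose is present, so IrpJ is inactive.
Required activator IrpJ is absent, so *kepR* is not transcribed.
So KepR is not produced.
No repressor is bound and MorW is active, so *temU* is transcribed.
So TemU is produced and active.
No repressor is bound and TemU is active, so *holP* is transcribed.
So HolP is produced and active.
With repressor RudK bound, *wexH* is not transcribed.

OFF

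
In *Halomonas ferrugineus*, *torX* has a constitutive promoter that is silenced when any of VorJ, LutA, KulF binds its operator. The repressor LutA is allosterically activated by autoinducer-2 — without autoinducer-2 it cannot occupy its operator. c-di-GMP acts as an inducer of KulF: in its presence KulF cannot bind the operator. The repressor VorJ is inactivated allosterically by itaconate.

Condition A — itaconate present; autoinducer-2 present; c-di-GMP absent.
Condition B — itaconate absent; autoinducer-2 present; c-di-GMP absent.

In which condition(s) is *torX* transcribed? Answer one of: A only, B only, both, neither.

Condition A:
Itaconate is present, so VorJ is inactive.
Autoinducer-2 is present, so LutA is active.
c-di-GMP is absent, so KulF is active.
With repressor LutA bound, *torX* is not transcribed.
→ *torX* is OFF in A.
Condition B:
Itaconate is absent, so VorJ is active.
Autoinducer-2 is present, so LutA is active.
c-di-GMP is absent, so KulF is active.
With repressor VorJ bound, *torX* is not transcribed.
→ *torX* is OFF in B.

neither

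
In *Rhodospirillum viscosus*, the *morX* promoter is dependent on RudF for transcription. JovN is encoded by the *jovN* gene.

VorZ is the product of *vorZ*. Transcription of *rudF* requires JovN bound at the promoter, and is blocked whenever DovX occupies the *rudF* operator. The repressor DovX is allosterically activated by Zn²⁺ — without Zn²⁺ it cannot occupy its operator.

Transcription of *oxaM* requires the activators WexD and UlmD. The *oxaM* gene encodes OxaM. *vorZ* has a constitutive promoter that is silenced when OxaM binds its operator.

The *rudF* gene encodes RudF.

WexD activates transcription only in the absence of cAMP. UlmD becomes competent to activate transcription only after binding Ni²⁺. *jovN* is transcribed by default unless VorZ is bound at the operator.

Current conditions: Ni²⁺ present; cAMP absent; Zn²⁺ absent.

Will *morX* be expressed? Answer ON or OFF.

ON

cAMP is absent, so WexD is active.
Ni²⁺ is present, so UlmD is active.
No repressor is bound and WexD and UlmD are active, so *oxaM* is transcribed.
So OxaM is produced and active.
With repressor OxaM bound, *vorZ* is not transcribed.
So VorZ is not produced.
With no repressor bound, *jovN* is transcribed.
So JovN is produced and active.
Zn²⁺ is absent, so DovX is inactive.
No repressor is bound and JovN is active, so *rudF* is transcribed.
So RudF is produced and active.
No repressor is bound and RudF is active, so *morX* is transcribed.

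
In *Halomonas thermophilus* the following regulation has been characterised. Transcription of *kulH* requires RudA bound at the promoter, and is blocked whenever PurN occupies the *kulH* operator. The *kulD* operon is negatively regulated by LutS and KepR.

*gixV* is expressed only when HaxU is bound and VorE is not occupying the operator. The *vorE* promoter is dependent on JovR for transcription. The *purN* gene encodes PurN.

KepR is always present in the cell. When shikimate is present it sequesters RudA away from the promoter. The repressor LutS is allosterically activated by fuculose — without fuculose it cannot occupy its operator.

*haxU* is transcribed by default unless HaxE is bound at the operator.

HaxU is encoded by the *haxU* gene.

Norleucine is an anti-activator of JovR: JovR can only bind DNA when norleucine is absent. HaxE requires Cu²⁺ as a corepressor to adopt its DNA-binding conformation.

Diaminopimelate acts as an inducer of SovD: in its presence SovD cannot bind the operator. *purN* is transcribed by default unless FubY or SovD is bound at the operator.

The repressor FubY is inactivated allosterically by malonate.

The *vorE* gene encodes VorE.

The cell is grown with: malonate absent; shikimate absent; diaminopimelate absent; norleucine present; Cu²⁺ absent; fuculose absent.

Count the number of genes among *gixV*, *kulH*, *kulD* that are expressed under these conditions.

2

Norleucine is present, so JovR is inactive.
Required activator JovR is absent, so *vorE* is not transcribed.
So VorE is not produced.
Cu²⁺ is absent, so HaxE is inactive.
With no repressor bound, *haxU* is transcribed.
So HaxU is produced and active.
No repressor is bound and HaxU is active, so *gixV* is transcribed.
→ *gixV* is ON.
Shikimate is absent, so RudA is active.
Malonate is absent, so FubY is active.
Diaminopimelate is absent, so SovD is active.
With repressor FubY bound, *purN* is not transcribed.
So PurN is not produced.
No repressor is bound and RudA is active, so *kulH* is transcribed.
→ *kulH* is ON.
Fuculose is absent, so LutS is inactive.
KepR is produced constitutively and is active.
With repressor KepR bound, *kulD* is not transcribed.
→ *kulD* is OFF.
2 of the 3 genes are transcribed.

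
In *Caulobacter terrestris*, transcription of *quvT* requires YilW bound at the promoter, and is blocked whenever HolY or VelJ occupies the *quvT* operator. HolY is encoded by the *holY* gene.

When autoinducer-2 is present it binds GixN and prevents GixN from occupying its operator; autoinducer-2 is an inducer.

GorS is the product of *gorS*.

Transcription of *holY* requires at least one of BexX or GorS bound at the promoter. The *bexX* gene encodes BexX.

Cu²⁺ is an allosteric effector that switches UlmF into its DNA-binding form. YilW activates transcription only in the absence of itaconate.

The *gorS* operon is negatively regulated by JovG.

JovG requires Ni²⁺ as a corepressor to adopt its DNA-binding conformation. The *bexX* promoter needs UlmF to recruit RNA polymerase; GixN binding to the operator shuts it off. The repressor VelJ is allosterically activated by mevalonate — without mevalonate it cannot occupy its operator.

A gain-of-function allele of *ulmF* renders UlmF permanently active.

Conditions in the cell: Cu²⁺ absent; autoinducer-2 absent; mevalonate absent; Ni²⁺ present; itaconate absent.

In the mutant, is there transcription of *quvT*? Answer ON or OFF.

UlmF is constitutively active in this strain.
Autoinducer-2 is absent, so GixN is active.
With repressor GixN bound, *bexX* is not transcribed.
So BexX is not produced.
Ni²⁺ is present, so JovG is active.
With repressor JovG bound, *gorS* is not transcribed.
So GorS is not produced.
No activator is available at the *holY* promoter, so *holY* is not transcribed.
So HolY is not produced.
Mevalonate is absent, so VelJ is inactive.
Itaconate is absent, so YilW is active.
No repressor is bound and YilW is active, so *quvT* is transcribed.

ON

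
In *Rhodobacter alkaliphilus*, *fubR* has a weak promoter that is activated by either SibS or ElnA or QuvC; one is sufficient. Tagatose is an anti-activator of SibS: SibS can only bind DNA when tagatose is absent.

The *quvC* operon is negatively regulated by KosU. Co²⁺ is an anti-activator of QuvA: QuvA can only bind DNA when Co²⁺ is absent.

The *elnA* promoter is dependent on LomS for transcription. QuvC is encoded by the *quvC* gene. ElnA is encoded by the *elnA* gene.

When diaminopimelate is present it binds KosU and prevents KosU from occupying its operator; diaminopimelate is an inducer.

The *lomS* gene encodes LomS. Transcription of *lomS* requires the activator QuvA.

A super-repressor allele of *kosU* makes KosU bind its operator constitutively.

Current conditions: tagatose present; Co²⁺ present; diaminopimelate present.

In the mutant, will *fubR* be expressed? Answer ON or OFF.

Tagatose is present, so SibS is inactive.
Co²⁺ is present, so QuvA is inactive.
Required activator QuvA is absent, so *lomS* is not transcribed.
So LomS is not produced.
Required activator LomS is absent, so *elnA* is not transcribed.
So ElnA is not produced.
KosU is constitutively active in this strain.
With repressor KosU bound, *quvC* is not transcribed.
So QuvC is not produced.
No activator is available at the *fubR* promoter, so *fubR* is not transcribed.

OFF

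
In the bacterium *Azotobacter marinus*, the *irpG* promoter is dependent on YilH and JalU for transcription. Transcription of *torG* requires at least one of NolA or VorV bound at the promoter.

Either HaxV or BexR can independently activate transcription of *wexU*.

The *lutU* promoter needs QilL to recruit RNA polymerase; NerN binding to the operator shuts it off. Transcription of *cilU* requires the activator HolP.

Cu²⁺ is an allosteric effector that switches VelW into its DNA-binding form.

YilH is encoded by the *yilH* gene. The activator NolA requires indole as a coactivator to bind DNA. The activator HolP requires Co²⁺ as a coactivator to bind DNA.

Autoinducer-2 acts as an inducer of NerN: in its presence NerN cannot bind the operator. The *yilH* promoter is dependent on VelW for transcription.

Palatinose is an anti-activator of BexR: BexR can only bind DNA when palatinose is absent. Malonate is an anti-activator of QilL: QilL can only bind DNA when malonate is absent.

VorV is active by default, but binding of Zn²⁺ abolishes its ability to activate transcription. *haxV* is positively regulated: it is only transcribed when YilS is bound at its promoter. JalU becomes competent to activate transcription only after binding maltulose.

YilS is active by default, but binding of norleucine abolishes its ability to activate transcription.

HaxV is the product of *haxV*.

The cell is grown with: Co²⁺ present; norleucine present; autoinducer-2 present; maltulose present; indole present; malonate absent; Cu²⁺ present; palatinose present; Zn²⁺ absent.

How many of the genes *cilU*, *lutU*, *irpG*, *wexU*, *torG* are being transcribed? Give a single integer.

Co²⁺ is present, so HolP is active.
No repressor is bound and HolP is active, so *cilU* is transcribed.
→ *cilU* is ON.
Autoinducer-2 is present, so NerN is inactive.
Malonate is absent, so QilL is active.
No repressor is bound and QilL is active, so *lutU* is transcribed.
→ *lutU* is ON.
Cu²⁺ is present, so VelW is active.
No repressor is bound and VelW is active, so *yilH* is transcribed.
So YilH is produced and active.
Maltulose is present, so JalU is active.
No repressor is bound and YilH and JalU are active, so *irpG* is transcribed.
→ *irpG* is ON.
Norleucine is present, so YilS is inactive.
Required activator YilS is absent, so *haxV* is not transcribed.
So HaxV is not produced.
Palatinose is present, so BexR is inactive.
No activator is available at the *wexU* promoter, so *wexU* is not transcribed.
→ *wexU* is OFF.
Indole is present, so NolA is active.
Zn²⁺ is absent, so VorV is active.
Activator NolA is present, so *torG* is transcribed.
→ *torG* is ON.
4 of the 5 genes are transcribed.

4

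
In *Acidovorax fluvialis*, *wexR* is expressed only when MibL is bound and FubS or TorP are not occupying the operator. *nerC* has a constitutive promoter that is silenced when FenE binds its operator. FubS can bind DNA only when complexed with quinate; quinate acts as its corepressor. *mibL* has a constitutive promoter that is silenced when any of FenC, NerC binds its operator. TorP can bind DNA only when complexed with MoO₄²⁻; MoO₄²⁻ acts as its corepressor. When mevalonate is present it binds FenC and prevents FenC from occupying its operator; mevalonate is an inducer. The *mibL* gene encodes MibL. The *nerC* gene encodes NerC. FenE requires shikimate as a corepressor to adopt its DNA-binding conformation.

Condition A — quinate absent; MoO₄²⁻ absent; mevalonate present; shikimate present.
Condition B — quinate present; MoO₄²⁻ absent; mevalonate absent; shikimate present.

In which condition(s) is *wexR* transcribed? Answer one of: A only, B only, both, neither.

A only

Condition A:
Quinate is absent, so FubS is inactive.
MoO₄²⁻ is absent, so TorP is inactive.
Mevalonate is present, so FenC is inactive.
Shikimate is present, so FenE is active.
With repressor FenE bound, *nerC* is not transcribed.
So NerC is not produced.
With no repressor bound, *mibL* is transcribed.
So MibL is produced and active.
No repressor is bound and MibL is active, so *wexR* is transcribed.
→ *wexR* is ON in A.
Condition B:
Quinate is present, so FubS is active.
MoO₄²⁻ is absent, so TorP is inactive.
Mevalonate is absent, so FenC is active.
Shikimate is present, so FenE is active.
With repressor FenE bound, *nerC* is not transcribed.
So NerC is not produced.
With repressor FenC bound, *mibL* is not transcribed.
So MibL is not produced.
With repressor FubS bound, *wexR* is not transcribed.
→ *wexR* is OFF in B.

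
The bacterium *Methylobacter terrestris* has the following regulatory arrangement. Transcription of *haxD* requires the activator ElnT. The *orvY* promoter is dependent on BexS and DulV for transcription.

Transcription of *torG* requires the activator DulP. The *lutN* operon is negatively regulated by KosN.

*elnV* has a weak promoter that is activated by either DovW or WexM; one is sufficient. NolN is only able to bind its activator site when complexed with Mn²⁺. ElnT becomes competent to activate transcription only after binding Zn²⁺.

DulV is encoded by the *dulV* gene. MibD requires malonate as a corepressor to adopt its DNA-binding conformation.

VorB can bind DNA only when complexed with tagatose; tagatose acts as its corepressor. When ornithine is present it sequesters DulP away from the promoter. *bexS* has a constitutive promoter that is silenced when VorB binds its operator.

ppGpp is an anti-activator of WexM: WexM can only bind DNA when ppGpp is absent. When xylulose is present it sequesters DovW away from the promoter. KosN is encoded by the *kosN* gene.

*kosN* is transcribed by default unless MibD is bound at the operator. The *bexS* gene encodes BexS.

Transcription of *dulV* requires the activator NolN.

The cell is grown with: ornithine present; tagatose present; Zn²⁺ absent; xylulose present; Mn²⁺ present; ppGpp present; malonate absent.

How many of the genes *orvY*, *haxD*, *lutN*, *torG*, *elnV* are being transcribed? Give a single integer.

Tagatose is present, so VorB is active.
With repressor VorB bound, *bexS* is not transcribed.
So BexS is not produced.
Mn²⁺ is present, so NolN is active.
No repressor is bound and NolN is active, so *dulV* is transcribed.
So DulV is produced and active.
Required activator BexS is absent, so *orvY* is not transcribed.
→ *orvY* is OFF.
Zn²⁺ is absent, so ElnT is inactive.
Required activator ElnT is absent, so *haxD* is not transcribed.
→ *haxD* is OFF.
Malonate is absent, so MibD is inactive.
With no repressor bound, *kosN* is transcribed.
So KosN is produced and active.
With repressor KosN bound, *lutN* is not transcribed.
→ *lutN* is OFF.
Ornithine is present, so DulP is inactive.
Required activator DulP is absent, so *torG* is not transcribed.
→ *torG* is OFF.
Xylulose is present, so DovW is inactive.
ppGpp is present, so WexM is inactive.
No activator is available at the *elnV* promoter, so *elnV* is not transcribed.
→ *elnV* is OFF.
0 of the 5 genes are transcribed.

0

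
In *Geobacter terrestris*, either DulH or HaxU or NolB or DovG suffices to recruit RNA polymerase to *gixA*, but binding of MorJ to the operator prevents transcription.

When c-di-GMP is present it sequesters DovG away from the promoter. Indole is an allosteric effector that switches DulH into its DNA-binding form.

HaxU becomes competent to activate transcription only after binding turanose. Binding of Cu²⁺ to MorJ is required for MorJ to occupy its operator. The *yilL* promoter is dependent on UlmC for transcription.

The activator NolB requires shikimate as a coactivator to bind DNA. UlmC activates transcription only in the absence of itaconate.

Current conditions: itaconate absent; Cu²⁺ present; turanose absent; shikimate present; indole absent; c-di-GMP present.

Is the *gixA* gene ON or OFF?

OFF

Cu²⁺ is present, so MorJ is active.
Indole is absent, so DulH is inactive.
Turanose is absent, so HaxU is inactive.
Shikimate is present, so NolB is active.
c-di-GMP is present, so DovG is inactive.
With repressor MorJ bound, *gixA* is not transcribed.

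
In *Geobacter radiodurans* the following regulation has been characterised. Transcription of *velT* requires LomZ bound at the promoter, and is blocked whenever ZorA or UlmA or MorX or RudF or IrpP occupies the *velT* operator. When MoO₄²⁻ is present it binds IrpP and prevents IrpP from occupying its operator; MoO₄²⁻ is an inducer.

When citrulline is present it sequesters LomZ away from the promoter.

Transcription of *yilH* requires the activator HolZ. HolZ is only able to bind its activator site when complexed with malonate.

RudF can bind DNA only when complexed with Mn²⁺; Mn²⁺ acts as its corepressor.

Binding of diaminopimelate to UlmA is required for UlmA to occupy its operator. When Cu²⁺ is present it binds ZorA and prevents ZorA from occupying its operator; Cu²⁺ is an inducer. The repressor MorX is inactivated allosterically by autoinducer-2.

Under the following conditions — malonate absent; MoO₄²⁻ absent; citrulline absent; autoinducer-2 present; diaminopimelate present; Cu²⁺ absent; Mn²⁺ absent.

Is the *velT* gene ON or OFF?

OFF

Cu²⁺ is absent, so ZorA is active.
Diaminopimelate is present, so UlmA is active.
Citrulline is absent, so LomZ is active.
Autoinducer-2 is present, so MorX is inactive.
Mn²⁺ is absent, so RudF is inactive.
MoO₄²⁻ is absent, so IrpP is active.
With repressor ZorA bound, *velT* is not transcribed.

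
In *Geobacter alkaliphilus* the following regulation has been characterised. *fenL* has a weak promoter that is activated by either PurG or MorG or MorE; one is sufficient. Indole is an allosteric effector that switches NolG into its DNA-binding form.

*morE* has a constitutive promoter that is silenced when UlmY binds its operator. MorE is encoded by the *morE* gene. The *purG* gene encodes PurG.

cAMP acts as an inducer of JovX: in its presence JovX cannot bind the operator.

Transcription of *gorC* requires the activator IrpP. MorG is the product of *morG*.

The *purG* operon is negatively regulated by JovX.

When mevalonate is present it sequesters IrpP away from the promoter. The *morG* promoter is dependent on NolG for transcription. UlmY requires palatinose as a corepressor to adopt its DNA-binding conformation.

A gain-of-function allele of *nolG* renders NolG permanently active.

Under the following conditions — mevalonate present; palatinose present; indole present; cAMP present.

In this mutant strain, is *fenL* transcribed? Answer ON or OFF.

cAMP is present, so JovX is inactive.
With no repressor bound, *purG* is transcribed.
So PurG is produced and active.
NolG is constitutively active in this strain.
No repressor is bound and NolG is active, so *morG* is transcribed.
So MorG is produced and active.
Palatinose is present, so UlmY is active.
With repressor UlmY bound, *morE* is not transcribed.
So MorE is not produced.
Activator PurG is present, so *fenL* is transcribed.

ON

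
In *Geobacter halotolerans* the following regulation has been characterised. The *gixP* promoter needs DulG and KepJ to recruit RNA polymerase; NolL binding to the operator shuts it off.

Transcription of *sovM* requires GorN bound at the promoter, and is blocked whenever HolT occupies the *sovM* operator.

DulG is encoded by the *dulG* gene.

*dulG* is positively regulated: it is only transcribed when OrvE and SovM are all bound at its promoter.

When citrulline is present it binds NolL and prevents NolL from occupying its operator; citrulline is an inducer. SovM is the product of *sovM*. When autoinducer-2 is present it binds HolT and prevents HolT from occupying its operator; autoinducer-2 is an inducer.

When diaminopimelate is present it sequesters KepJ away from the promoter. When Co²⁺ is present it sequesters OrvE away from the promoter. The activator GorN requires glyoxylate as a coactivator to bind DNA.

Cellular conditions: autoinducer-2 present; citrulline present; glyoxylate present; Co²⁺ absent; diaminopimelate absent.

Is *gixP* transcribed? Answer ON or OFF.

Co²⁺ is absent, so OrvE is active.
Autoinducer-2 is present, so HolT is inactive.
Glyoxylate is present, so GorN is active.
No repressor is bound and GorN is active, so *sovM* is transcribed.
So SovM is produced and active.
No repressor is bound and OrvE and SovM are active, so *dulG* is transcribed.
So DulG is produced and active.
Citrulline is present, so NolL is inactive.
Diaminopimelate is absent, so KepJ is active.
No repressor is bound and DulG and KepJ are active, so *gixP* is transcribed.

ON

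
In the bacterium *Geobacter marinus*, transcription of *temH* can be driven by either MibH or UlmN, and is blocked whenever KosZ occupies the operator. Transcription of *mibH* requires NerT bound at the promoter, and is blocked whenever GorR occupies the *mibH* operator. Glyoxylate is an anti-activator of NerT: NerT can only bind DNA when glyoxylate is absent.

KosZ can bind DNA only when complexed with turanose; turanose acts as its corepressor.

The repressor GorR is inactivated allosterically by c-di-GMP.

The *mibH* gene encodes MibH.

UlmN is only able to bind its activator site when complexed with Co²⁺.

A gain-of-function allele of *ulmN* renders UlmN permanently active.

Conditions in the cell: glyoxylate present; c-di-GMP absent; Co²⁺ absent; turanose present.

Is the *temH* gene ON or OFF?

OFF

Glyoxylate is present, so NerT is inactive.
c-di-GMP is absent, so GorR is active.
With repressor GorR bound, *mibH* is not transcribed.
So MibH is not produced.
Turanose is present, so KosZ is active.
UlmN is constitutively active in this strain.
With repressor KosZ bound, *temH* is not transcribed.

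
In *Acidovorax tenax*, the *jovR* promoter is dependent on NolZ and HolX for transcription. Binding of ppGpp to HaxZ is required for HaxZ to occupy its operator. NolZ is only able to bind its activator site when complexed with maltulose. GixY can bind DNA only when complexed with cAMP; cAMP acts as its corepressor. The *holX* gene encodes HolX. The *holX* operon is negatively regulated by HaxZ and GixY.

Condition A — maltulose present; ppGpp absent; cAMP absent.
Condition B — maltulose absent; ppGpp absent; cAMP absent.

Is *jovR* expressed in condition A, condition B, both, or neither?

A only

Condition A:
Maltulose is present, so NolZ is active.
ppGpp is absent, so HaxZ is inactive.
cAMP is absent, so GixY is inactive.
With no repressor bound, *holX* is transcribed.
So HolX is produced and active.
No repressor is bound and NolZ and HolX are active, so *jovR* is transcribed.
→ *jovR* is ON in A.
Condition B:
Maltulose is absent, so NolZ is inactive.
ppGpp is absent, so HaxZ is inactive.
cAMP is absent, so GixY is inactive.
With no repressor bound, *holX* is transcribed.
So HolX is produced and active.
Required activator NolZ is absent, so *jovR* is not transcribed.
→ *jovR* is OFF in B.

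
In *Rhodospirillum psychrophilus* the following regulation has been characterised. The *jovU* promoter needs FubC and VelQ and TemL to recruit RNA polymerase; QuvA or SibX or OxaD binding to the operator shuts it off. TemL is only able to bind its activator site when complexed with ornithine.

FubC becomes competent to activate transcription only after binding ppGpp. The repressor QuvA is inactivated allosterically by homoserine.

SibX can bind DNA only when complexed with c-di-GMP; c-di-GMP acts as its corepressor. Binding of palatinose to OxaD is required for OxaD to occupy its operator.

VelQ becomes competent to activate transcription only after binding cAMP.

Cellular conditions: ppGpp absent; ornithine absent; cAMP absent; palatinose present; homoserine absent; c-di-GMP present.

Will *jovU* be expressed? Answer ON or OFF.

Homoserine is absent, so QuvA is active.
ppGpp is absent, so FubC is inactive.
cAMP is absent, so VelQ is inactive.
c-di-GMP is present, so SibX is active.
Ornithine is absent, so TemL is inactive.
Palatinose is present, so OxaD is active.
With repressor QuvA bound, *jovU* is not transcribed.

OFF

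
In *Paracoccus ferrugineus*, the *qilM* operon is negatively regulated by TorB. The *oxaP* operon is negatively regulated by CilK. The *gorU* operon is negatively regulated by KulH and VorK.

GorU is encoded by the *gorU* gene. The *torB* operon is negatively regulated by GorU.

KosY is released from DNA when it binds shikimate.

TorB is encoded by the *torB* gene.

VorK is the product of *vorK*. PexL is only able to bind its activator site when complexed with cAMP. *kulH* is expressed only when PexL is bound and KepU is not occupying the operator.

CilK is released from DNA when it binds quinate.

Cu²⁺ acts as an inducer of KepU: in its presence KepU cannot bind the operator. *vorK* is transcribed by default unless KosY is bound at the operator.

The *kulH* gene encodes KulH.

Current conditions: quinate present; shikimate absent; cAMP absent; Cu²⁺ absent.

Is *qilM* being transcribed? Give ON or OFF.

ON

Cu²⁺ is absent, so KepU is active.
cAMP is absent, so PexL is inactive.
With repressor KepU bound, *kulH* is not transcribed.
So KulH is not produced.
Shikimate is absent, so KosY is active.
With repressor KosY bound, *vorK* is not transcribed.
So VorK is not produced.
With no repressor bound, *gorU* is transcribed.
So GorU is produced and active.
With repressor GorU bound, *torB* is not transcribed.
So TorB is not produced.
With no repressor bound, *qilM* is transcribed.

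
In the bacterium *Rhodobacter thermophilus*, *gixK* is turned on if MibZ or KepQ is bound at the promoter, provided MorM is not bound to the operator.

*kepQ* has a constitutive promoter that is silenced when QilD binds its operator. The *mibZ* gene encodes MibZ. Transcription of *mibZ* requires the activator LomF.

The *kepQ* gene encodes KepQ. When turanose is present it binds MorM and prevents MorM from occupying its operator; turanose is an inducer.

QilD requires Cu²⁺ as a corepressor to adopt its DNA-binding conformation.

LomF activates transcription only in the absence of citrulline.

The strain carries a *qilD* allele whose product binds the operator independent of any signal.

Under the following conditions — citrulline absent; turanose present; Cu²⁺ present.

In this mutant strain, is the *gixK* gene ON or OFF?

ON

Citrulline is absent, so LomF is active.
No repressor is bound and LomF is active, so *mibZ* is transcribed.
So MibZ is produced and active.
QilD is constitutively active in this strain.
With repressor QilD bound, *kepQ* is not transcribed.
So KepQ is not produced.
Turanose is present, so MorM is inactive.
Activator MibZ is present, so *gixK* is transcribed.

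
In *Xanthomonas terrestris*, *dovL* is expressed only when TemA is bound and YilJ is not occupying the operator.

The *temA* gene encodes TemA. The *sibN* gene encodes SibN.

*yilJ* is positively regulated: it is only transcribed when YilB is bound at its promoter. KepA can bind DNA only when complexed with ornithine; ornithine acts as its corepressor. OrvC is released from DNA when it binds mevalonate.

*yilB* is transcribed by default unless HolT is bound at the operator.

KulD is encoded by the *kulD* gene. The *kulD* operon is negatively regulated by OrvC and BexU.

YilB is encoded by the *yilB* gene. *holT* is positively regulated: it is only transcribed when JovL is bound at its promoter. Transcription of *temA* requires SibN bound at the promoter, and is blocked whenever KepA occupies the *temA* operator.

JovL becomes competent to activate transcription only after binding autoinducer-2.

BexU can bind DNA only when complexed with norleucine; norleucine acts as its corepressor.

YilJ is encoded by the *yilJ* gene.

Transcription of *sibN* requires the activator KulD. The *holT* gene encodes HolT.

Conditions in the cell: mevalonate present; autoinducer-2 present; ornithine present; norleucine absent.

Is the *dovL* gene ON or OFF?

Autoinducer-2 is present, so JovL is active.
No repressor is bound and JovL is active, so *holT* is transcribed.
So HolT is produced and active.
With repressor HolT bound, *yilB* is not transcribed.
So YilB is not produced.
Required activator YilB is absent, so *yilJ* is not transcribed.
So YilJ is not produced.
Ornithine is present, so KepA is active.
Mevalonate is present, so OrvC is inactive.
Norleucine is absent, so BexU is inactive.
With no repressor bound, *kulD* is transcribed.
So KulD is produced and active.
No repressor is bound and KulD is active, so *sibN* is transcribed.
So SibN is produced and active.
With repressor KepA bound, *temA* is not transcribed.
So TemA is not produced.
Required activator TemA is absent, so *dovL* is not transcribed.

OFF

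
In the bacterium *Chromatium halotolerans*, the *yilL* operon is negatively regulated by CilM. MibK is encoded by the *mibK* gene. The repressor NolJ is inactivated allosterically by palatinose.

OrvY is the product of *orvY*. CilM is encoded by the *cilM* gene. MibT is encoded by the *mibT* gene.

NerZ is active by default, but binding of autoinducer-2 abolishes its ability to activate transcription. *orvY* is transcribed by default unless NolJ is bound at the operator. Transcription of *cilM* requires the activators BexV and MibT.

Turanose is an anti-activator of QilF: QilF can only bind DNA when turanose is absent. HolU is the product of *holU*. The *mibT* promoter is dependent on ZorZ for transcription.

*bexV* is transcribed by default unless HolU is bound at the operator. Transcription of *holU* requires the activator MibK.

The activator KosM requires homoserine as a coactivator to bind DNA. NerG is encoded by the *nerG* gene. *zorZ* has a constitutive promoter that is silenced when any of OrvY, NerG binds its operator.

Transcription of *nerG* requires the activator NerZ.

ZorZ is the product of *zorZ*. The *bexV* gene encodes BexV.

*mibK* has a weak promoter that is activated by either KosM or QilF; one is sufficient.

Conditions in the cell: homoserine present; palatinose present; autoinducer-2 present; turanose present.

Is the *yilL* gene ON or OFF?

ON

Homoserine is present, so KosM is active.
Turanose is present, so QilF is inactive.
Activator KosM is present, so *mibK* is transcribed.
So MibK is produced and active.
No repressor is bound and MibK is active, so *holU* is transcribed.
So HolU is produced and active.
With repressor HolU bound, *bexV* is not transcribed.
So BexV is not produced.
Palatinose is present, so NolJ is inactive.
With no repressor bound, *orvY* is transcribed.
So OrvY is produced and active.
Autoinducer-2 is present, so NerZ is inactive.
Required activator NerZ is absent, so *nerG* is not transcribed.
So NerG is not produced.
With repressor OrvY bound, *zorZ* is not transcribed.
So ZorZ is not produced.
Required activator ZorZ is absent, so *mibT* is not transcribed.
So MibT is not produced.
Required activator BexV is absent, so *cilM* is not transcribed.
So CilM is not produced.
With no repressor bound, *yilL* is transcribed.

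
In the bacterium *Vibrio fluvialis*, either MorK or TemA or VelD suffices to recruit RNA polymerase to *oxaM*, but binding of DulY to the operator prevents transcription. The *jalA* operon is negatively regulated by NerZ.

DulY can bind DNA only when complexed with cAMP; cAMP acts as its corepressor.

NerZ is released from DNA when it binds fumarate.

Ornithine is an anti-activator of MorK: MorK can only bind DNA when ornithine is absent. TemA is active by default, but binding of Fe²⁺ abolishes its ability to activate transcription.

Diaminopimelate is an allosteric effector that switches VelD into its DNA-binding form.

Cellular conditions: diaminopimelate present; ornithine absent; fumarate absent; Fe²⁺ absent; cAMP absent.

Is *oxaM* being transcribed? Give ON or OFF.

cAMP is absent, so DulY is inactive.
Ornithine is absent, so MorK is active.
Fe²⁺ is absent, so TemA is active.
Diaminopimelate is present, so VelD is active.
Activator MorK is present, so *oxaM* is transcribed.

ON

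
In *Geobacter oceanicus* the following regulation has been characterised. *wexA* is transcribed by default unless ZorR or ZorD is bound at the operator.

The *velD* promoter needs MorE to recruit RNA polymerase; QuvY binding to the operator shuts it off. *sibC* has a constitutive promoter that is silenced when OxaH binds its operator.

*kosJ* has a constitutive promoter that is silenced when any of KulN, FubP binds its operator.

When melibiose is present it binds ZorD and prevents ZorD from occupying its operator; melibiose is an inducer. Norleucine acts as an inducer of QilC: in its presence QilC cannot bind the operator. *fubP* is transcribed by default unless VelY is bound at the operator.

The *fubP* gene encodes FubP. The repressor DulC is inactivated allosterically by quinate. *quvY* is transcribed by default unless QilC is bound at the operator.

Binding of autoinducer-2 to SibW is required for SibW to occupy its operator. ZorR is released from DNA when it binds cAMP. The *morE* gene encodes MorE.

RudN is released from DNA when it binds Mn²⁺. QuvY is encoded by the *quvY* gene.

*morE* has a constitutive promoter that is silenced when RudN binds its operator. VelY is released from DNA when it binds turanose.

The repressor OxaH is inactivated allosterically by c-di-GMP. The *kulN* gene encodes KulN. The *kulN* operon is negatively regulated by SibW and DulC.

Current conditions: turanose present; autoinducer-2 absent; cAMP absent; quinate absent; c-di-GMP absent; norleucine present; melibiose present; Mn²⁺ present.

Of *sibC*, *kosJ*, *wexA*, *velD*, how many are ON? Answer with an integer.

0

c-di-GMP is absent, so OxaH is active.
With repressor OxaH bound, *sibC* is not transcribed.
→ *sibC* is OFF.
Autoinducer-2 is absent, so SibW is inactive.
Quinate is absent, so DulC is active.
With repressor DulC bound, *kulN* is not transcribed.
So KulN is not produced.
Turanose is present, so VelY is inactive.
With no repressor bound, *fubP* is transcribed.
So FubP is produced and active.
With repressor FubP bound, *kosJ* is not transcribed.
→ *kosJ* is OFF.
cAMP is absent, so ZorR is active.
Melibiose is present, so ZorD is inactive.
With repressor ZorR bound, *wexA* is not transcribed.
→ *wexA* is OFF.
Norleucine is present, so QilC is inactive.
With no repressor bound, *quvY* is transcribed.
So QuvY is produced and active.
Mn²⁺ is present, so RudN is inactive.
With no repressor bound, *morE* is transcribed.
So MorE is produced and active.
With repressor QuvY bound, *velD* is not transcribed.
→ *velD* is OFF.
0 of the 4 genes are transcribed.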